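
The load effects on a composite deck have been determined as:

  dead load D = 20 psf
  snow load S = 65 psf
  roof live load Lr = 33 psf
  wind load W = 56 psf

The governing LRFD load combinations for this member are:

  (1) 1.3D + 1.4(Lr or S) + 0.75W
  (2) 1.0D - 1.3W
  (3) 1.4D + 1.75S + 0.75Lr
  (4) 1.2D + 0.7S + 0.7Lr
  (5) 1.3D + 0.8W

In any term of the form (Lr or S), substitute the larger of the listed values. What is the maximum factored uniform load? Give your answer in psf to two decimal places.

(Lr or S) → S = 65 psf.
(1) 1.3(20) + 1.4(65) + 0.75(56) = 26.00 + 91.00 + 42.00 = 159.00
(2) 1.0(20) - 1.3(56) = 20.00 - 72.80 = -52.80
(3) 1.4(20) + 1.75(65) + 0.75(33) = 28.00 + 113.75 + 24.75 = 166.50
(4) 1.2(20) + 0.7(65) + 0.7(33) = 24.00 + 45.50 + 23.10 = 92.60
(5) 1.3(20) + 0.8(56) = 26.00 + 44.80 = 70.80
Maximum is from combination 3.

166.50 psf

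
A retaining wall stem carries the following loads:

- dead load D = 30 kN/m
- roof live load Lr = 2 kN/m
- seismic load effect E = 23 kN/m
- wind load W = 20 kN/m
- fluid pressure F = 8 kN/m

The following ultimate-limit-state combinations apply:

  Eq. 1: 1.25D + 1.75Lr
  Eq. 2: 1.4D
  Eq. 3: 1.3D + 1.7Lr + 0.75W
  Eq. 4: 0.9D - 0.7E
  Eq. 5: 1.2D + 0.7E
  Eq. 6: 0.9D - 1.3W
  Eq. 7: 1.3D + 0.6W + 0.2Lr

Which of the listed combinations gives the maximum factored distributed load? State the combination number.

Eq. 1: 1.25(30) + 1.75(2) = 37.5 + 3.5 = 41.0
Eq. 2: 1.4(30) = 42.0
Eq. 3: 1.3(30) + 1.7(2) + 0.75(20) = 39.0 + 3.4 + 15.0 = 57.4
Eq. 4: 0.9(30) - 0.7(23) = 27.0 - 16.1 = 10.9
Eq. 5: 1.2(30) + 0.7(23) = 36.0 + 16.1 = 52.1
Eq. 6: 0.9(30) - 1.3(20) = 27.0 - 26.0 = 1.0
Eq. 7: 1.3(30) + 0.6(20) + 0.2(2) = 39.0 + 12.0 + 0.4 = 51.4
The largest value is 57.4 kN/m from combination 3.

Combination 3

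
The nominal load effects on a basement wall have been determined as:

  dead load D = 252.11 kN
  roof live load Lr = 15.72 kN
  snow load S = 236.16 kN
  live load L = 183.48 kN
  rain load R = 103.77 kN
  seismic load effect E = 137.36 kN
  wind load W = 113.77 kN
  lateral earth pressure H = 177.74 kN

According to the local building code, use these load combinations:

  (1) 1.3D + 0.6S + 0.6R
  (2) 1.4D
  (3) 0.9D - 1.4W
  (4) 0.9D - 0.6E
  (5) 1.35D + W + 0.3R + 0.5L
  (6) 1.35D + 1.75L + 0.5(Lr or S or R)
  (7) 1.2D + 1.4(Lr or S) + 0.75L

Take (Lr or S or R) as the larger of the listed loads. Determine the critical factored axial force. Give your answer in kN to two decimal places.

779.52 kN

(Lr or S or R) → S = 236.16 kN; (Lr or S) → S = 236.16 kN.
(1) 1.3(252.11) + 0.6(236.16) + 0.6(103.77) = 531.70
(2) 1.4(252.11) = 352.95
(3) 0.9(252.11) - 1.4(113.77) = 67.62
(4) 0.9(252.11) - 0.6(137.36) = 144.48
(5) 1.35(252.11) + 1.0(113.77) + 0.3(103.77) + 0.5(183.48) = 576.99
(6) 1.35(252.11) + 1.75(183.48) + 0.5(236.16) = 779.52
(7) 1.2(252.11) + 1.4(236.16) + 0.75(183.48) = 770.77
Combination 6 governs: N_u = 779.52 kN.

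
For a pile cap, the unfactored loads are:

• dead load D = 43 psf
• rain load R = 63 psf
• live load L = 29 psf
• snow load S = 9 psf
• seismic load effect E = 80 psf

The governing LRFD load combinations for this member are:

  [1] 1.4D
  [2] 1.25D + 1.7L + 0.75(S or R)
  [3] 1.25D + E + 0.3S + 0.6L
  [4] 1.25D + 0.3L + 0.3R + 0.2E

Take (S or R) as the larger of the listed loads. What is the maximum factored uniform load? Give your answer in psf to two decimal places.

153.85 psf

(S or R) → R = 63 psf.
[1] 1.4(43) = 60.20
[2] 1.25(43) + 1.7(29) + 0.75(63) = 53.75 + 49.30 + 47.25 = 150.30
[3] 1.25(43) + 1.0(80) + 0.3(9) + 0.6(29) = 53.75 + 80.00 + 2.70 + 17.40 = 153.85
[4] 1.25(43) + 0.3(29) + 0.3(63) + 0.2(80) = 53.75 + 8.70 + 18.90 + 16.00 = 97.35
Maximum is from combination 3.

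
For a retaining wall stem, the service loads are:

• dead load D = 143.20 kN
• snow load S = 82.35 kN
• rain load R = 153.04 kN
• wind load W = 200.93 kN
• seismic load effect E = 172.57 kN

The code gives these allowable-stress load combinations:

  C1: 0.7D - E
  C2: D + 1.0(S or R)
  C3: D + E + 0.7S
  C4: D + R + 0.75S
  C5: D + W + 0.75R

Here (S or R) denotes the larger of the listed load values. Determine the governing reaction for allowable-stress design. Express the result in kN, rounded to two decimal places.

458.91 kN

(S or R) → R = 153.04 kN.
C1: 0.7(143.20) - 1.0(172.57) = 100.24 - 172.57 = -72.33
C2: 1.0(143.20) + 1.0(153.04) = 143.20 + 153.04 = 296.24
C3: 1.0(143.20) + 1.0(172.57) + 0.7(82.35) = 143.20 + 172.57 + 57.65 = 373.42
C4: 1.0(143.20) + 1.0(153.04) + 0.75(82.35) = 143.20 + 153.04 + 61.76 = 358.00
C5: 1.0(143.20) + 1.0(200.93) + 0.75(153.04) = 143.20 + 200.93 + 114.78 = 458.91
Maximum is from combination 5.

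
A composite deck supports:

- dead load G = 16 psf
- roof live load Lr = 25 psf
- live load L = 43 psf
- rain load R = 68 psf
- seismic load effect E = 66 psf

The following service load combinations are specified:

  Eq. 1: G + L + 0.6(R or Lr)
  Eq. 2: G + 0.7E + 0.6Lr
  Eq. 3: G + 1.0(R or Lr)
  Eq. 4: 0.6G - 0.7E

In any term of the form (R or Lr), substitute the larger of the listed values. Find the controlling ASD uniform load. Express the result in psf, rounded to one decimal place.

(R or Lr) → R = 68 psf.
Eq. 1: 1.0(16) + 1.0(43) + 0.6(68) = 16.0 + 43.0 + 40.8 = 99.8
Eq. 2: 1.0(16) + 0.7(66) + 0.6(25) = 16.0 + 46.2 + 15.0 = 77.2
Eq. 3: 1.0(16) + 1.0(68) = 16.0 + 68.0 = 84.0
Eq. 4: 0.6(16) - 0.7(66) = 9.6 - 46.2 = -36.6
Maximum is from combination 1.

99.8 psf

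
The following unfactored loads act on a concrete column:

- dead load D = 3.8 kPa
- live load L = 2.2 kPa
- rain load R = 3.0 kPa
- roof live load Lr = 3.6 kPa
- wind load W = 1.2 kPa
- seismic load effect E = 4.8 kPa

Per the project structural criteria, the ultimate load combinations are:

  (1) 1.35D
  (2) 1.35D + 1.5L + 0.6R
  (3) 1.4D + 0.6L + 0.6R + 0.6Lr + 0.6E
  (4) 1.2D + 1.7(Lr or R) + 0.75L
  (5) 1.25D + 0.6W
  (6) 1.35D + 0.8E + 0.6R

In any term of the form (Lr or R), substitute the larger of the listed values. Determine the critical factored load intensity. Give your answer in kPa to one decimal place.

(Lr or R) → Lr = 3.6 kPa.
(1) 1.35(3.8) = 5.1
(2) 1.35(3.8) + 1.5(2.2) + 0.6(3.0) = 10.2
(3) 1.4(3.8) + 0.6(2.2) + 0.6(3.0) + 0.6(3.6) + 0.6(4.8) = 13.5
(4) 1.2(3.8) + 1.7(3.6) + 0.75(2.2) = 12.3
(5) 1.25(3.8) + 0.6(1.2) = 5.5
(6) 1.35(3.8) + 0.8(4.8) + 0.6(3.0) = 10.8
Maximum is from combination 3.

13.5 kPa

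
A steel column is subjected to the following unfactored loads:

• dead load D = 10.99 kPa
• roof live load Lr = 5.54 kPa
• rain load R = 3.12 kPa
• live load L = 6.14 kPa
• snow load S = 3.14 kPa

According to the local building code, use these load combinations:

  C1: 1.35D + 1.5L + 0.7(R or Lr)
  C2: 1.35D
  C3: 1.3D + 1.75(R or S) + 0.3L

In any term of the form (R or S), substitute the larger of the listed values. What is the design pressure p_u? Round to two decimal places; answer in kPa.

27.92 kPa

(R or Lr) → Lr = 5.54 kPa; (R or S) → S = 3.14 kPa.
C1: 1.35(10.99) + 1.5(6.14) + 0.7(5.54) = 27.92
C2: 1.35(10.99) = 14.84
C3: 1.3(10.99) + 1.75(3.14) + 0.3(6.14) = 21.62
Maximum is from combination 1.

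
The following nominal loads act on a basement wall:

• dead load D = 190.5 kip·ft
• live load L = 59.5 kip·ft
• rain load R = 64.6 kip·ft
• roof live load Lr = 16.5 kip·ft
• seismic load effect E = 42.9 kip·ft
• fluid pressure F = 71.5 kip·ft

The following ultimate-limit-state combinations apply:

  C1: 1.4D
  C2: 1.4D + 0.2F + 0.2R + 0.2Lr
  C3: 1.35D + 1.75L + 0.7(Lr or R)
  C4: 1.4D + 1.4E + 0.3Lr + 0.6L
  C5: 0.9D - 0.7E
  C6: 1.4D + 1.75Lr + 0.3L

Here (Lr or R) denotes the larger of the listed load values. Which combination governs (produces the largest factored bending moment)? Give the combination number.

Combination 3

(Lr or R) → R = 64.6 kip·ft.
C1: 1.4(190.5) = 266.70
C2: 1.4(190.5) + 0.2(71.5) + 0.2(64.6) + 0.2(16.5) = 266.70 + 14.30 + 12.92 + 3.30 = 297.22
C3: 1.35(190.5) + 1.75(59.5) + 0.7(64.6) = 406.52
C4: 1.4(190.5) + 1.4(42.9) + 0.3(16.5) + 0.6(59.5) = 266.70 + 60.06 + 4.95 + 35.70 = 367.41
C5: 0.9(190.5) - 0.7(42.9) = 171.45 - 30.03 = 141.42
C6: 1.4(190.5) + 1.75(16.5) + 0.3(59.5) = 266.70 + 28.88 + 17.85 = 313.43
The largest value is 406.52 kip·ft from combination 3.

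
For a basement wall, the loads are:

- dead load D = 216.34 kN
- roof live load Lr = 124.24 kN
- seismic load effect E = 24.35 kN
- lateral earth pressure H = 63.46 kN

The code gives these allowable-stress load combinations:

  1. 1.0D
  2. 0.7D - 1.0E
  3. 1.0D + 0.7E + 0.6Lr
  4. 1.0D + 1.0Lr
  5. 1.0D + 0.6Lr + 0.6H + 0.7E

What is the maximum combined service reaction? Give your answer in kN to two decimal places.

1. 1.0(216.34) = 216.34
2. 0.7(216.34) - 1.0(24.35) = 151.44 - 24.35 = 127.09
3. 1.0(216.34) + 0.7(24.35) + 0.6(124.24) = 216.34 + 17.05 + 74.54 = 307.93
4. 1.0(216.34) + 1.0(124.24) = 216.34 + 124.24 = 340.58
5. 1.0(216.34) + 0.6(124.24) + 0.6(63.46) + 0.7(24.35) = 216.34 + 74.54 + 38.08 + 17.05 = 346.01
The controlling combination is 5, giving 346.01 kN.

346.01 kN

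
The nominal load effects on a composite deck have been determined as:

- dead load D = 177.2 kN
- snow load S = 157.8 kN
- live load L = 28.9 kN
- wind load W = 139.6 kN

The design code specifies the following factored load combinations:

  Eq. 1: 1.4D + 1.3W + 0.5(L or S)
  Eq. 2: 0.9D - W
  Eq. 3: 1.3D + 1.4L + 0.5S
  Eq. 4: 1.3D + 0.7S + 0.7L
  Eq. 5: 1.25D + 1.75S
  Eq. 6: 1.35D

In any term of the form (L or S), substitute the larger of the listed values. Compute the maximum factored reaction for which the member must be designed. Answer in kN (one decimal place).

508.5 kN

(L or S) → S = 157.8 kN.
Eq. 1: 1.4(177.2) + 1.3(139.6) + 0.5(157.8) = 508.5
Eq. 2: 0.9(177.2) - 1.0(139.6) = 19.9
Eq. 3: 1.3(177.2) + 1.4(28.9) + 0.5(157.8) = 349.7
Eq. 4: 1.3(177.2) + 0.7(157.8) + 0.7(28.9) = 361.1
Eq. 5: 1.25(177.2) + 1.75(157.8) = 497.7
Eq. 6: 1.35(177.2) = 239.2
Combination 1 governs: V_u = 508.5 kN.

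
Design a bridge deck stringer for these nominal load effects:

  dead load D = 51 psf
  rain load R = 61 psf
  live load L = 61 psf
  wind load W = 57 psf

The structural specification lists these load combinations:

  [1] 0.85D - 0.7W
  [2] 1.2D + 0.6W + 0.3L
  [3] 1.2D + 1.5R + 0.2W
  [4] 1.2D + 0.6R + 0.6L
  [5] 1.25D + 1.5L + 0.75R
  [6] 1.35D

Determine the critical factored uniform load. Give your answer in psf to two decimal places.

201.00 psf

[1] 0.85(51) - 0.7(57) = 43.35 - 39.90 = 3.45
[2] 1.2(51) + 0.6(57) + 0.3(61) = 61.20 + 34.20 + 18.30 = 113.70
[3] 1.2(51) + 1.5(61) + 0.2(57) = 61.20 + 91.50 + 11.40 = 164.10
[4] 1.2(51) + 0.6(61) + 0.6(61) = 61.20 + 36.60 + 36.60 = 134.40
[5] 1.25(51) + 1.5(61) + 0.75(61) = 63.75 + 91.50 + 45.75 = 201.00
[6] 1.35(51) = 68.85
The controlling combination is 5, giving 201.00 psf.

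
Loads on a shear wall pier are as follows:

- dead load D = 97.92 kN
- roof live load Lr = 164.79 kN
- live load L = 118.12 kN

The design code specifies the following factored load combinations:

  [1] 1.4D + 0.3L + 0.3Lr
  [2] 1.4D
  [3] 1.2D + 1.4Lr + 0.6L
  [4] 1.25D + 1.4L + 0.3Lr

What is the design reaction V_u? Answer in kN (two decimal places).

[1] 1.4(97.92) + 0.3(118.12) + 0.3(164.79) = 221.96
[2] 1.4(97.92) = 137.09
[3] 1.2(97.92) + 1.4(164.79) + 0.6(118.12) = 419.08
[4] 1.25(97.92) + 1.4(118.12) + 0.3(164.79) = 337.21
Maximum is from combination 3.

419.08 kN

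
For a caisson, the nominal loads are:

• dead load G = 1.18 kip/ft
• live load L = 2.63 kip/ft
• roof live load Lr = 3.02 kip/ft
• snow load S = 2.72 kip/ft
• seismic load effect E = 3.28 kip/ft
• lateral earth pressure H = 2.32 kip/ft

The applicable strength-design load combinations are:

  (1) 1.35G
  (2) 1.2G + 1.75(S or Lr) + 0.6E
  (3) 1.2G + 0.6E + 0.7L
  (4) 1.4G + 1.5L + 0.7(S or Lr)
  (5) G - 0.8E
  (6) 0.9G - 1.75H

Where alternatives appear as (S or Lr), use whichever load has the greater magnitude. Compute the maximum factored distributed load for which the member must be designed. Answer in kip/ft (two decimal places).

8.67 kip/ft

(S or Lr) → Lr = 3.02 kip/ft.
(1) 1.35(1.18) = 1.59
(2) 1.2(1.18) + 1.75(3.02) + 0.6(3.28) = 8.67
(3) 1.2(1.18) + 0.6(3.28) + 0.7(2.63) = 1.42 + 1.97 + 1.84 = 5.23
(4) 1.4(1.18) + 1.5(2.63) + 0.7(3.02) = 1.65 + 3.95 + 2.11 = 7.71
(5) 1.0(1.18) - 0.8(3.28) = 1.18 - 2.62 = -1.44
(6) 0.9(1.18) - 1.75(2.32) = 1.06 - 4.06 = -3.00
The controlling combination is 2, giving 8.67 kip/ft.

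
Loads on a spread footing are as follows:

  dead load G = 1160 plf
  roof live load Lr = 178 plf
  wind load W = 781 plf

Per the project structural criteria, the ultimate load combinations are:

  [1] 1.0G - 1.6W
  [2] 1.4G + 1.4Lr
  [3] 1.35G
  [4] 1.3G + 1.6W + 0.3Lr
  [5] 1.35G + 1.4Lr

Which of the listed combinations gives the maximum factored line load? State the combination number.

[1] 1.0(1160) - 1.6(781) = 1160.0 - 1249.6 = -89.6
[2] 1.4(1160) + 1.4(178) = 1624.0 + 249.2 = 1873.2
[3] 1.35(1160) = 1566.0
[4] 1.3(1160) + 1.6(781) + 0.3(178) = 1508.0 + 1249.6 + 53.4 = 2811.0
[5] 1.35(1160) + 1.4(178) = 1566.0 + 249.2 = 1815.2
The largest value is 2811.0 plf from combination 4.

Combination 4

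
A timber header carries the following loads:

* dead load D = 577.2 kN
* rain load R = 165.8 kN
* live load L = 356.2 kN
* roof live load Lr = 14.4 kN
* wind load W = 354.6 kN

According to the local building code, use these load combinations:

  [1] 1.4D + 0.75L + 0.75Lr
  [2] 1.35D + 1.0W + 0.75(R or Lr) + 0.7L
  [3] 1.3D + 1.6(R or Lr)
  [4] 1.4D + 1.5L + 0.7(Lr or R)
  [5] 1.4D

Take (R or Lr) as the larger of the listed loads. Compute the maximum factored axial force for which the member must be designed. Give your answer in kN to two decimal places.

(R or Lr) → R = 165.8 kN; (Lr or R) → R = 165.8 kN.
[1] 1.4(577.2) + 0.75(356.2) + 0.75(14.4) = 808.08 + 267.15 + 10.80 = 1086.03
[2] 1.35(577.2) + 1.0(354.6) + 0.75(165.8) + 0.7(356.2) = 779.22 + 354.60 + 124.35 + 249.34 = 1507.51
[3] 1.3(577.2) + 1.6(165.8) = 750.36 + 265.28 = 1015.64
[4] 1.4(577.2) + 1.5(356.2) + 0.7(165.8) = 808.08 + 534.30 + 116.06 = 1458.44
[5] 1.4(577.2) = 808.08
Combination 2 governs: N_u = 1507.51 kN.

1507.51 kN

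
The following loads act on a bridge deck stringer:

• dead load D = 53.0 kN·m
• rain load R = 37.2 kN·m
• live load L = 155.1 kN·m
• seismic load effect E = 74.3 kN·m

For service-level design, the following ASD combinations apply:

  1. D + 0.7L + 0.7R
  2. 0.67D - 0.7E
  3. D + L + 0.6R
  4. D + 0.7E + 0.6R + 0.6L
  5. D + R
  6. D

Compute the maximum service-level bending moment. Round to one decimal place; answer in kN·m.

230.4 kN·m

1. 1.0(53.0) + 0.7(155.1) + 0.7(37.2) = 53.0 + 108.6 + 26.0 = 187.6
2. 0.67(53.0) - 0.7(74.3) = 35.5 - 52.0 = -16.5
3. 1.0(53.0) + 1.0(155.1) + 0.6(37.2) = 53.0 + 155.1 + 22.3 = 230.4
4. 1.0(53.0) + 0.7(74.3) + 0.6(37.2) + 0.6(155.1) = 53.0 + 52.0 + 22.3 + 93.1 = 220.4
5. 1.0(53.0) + 1.0(37.2) = 53.0 + 37.2 = 90.2
6. 1.0(53.0) = 53.0
The controlling combination is 3, giving 230.4 kN·m.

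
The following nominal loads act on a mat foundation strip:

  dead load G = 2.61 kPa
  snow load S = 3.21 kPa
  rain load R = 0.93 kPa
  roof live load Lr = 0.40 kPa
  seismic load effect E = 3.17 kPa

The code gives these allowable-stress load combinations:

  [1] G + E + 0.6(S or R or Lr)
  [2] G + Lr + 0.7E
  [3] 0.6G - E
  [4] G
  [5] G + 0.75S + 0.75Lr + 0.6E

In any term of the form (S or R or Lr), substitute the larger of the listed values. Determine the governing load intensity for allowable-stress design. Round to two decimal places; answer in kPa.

7.71 kPa

(S or R or Lr) → S = 3.21 kPa.
[1] 1.0(2.61) + 1.0(3.17) + 0.6(3.21) = 2.61 + 3.17 + 1.93 = 7.71
[2] 1.0(2.61) + 1.0(0.40) + 0.7(3.17) = 2.61 + 0.40 + 2.22 = 5.23
[3] 0.6(2.61) - 1.0(3.17) = 1.57 - 3.17 = -1.60
[4] 1.0(2.61) = 2.61
[5] 1.0(2.61) + 0.75(3.21) + 0.75(0.40) + 0.6(3.17) = 2.61 + 2.41 + 0.30 + 1.90 = 7.22
Combination 1 governs: q = 7.71 kPa.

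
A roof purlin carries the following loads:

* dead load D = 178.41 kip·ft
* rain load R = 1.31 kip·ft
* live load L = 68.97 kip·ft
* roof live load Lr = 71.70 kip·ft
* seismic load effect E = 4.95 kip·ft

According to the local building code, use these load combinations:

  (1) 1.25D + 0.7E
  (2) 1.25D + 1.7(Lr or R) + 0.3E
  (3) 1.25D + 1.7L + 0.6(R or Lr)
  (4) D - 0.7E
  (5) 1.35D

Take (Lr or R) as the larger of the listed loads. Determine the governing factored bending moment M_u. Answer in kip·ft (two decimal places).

(Lr or R) → Lr = 71.70 kip·ft; (R or Lr) → Lr = 71.70 kip·ft.
(1) 1.25(178.41) + 0.7(4.95) = 226.48
(2) 1.25(178.41) + 1.7(71.70) + 0.3(4.95) = 346.39
(3) 1.25(178.41) + 1.7(68.97) + 0.6(71.70) = 383.28
(4) 1.0(178.41) - 0.7(4.95) = 174.95
(5) 1.35(178.41) = 240.85
Maximum is from combination 3.

383.28 kip·ft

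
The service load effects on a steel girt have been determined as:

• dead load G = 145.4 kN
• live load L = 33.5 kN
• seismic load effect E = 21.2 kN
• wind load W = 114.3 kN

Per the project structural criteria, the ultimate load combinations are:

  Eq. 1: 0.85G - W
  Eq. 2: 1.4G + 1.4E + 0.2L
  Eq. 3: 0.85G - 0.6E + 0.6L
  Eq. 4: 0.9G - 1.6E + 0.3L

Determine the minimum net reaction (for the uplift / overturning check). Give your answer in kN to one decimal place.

Eq. 1: 0.85(145.4) - 1.0(114.3) = 123.6 - 114.3 = 9.3
Eq. 2: 1.4(145.4) + 1.4(21.2) + 0.2(33.5) = 239.9
Eq. 3: 0.85(145.4) - 0.6(21.2) + 0.6(33.5) = 123.6 - 12.7 + 20.1 = 131.0
Eq. 4: 0.9(145.4) - 1.6(21.2) + 0.3(33.5) = 107.0
Combination 1 gives the minimum: 9.3 kN.

9.3 kN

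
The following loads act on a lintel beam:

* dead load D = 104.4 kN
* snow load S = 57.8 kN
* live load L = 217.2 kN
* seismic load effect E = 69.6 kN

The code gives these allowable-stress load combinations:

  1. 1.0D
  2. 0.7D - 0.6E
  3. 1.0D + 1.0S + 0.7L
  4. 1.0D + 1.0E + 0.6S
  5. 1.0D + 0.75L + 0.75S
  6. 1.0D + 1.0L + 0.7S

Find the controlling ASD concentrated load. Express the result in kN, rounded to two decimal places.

362.06 kN

1. 1.0(104.4) = 104.40
2. 0.7(104.4) - 0.6(69.6) = 73.08 - 41.76 = 31.32
3. 1.0(104.4) + 1.0(57.8) + 0.7(217.2) = 104.40 + 57.80 + 152.04 = 314.24
4. 1.0(104.4) + 1.0(69.6) + 0.6(57.8) = 104.40 + 69.60 + 34.68 = 208.68
5. 1.0(104.4) + 0.75(217.2) + 0.75(57.8) = 104.40 + 162.90 + 43.35 = 310.65
6. 1.0(104.4) + 1.0(217.2) + 0.7(57.8) = 104.40 + 217.20 + 40.46 = 362.06
Combination 6 governs: P = 362.06 kN.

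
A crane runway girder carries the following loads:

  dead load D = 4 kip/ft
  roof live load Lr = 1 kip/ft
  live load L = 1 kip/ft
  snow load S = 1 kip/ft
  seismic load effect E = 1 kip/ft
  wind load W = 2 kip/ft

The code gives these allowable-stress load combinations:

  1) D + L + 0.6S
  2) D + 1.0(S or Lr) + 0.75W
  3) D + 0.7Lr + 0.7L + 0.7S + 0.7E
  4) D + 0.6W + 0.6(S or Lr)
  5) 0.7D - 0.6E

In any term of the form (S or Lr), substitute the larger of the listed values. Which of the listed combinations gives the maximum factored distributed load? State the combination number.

(S or Lr) → S = 1 kip/ft.
1) 1.0(4) + 1.0(1) + 0.6(1) = 4.0 + 1.0 + 0.6 = 5.6
2) 1.0(4) + 1.0(1) + 0.75(2) = 4.0 + 1.0 + 1.5 = 6.5
3) 1.0(4) + 0.7(1) + 0.7(1) + 0.7(1) + 0.7(1) = 4.0 + 0.7 + 0.7 + 0.7 + 0.7 = 6.8
4) 1.0(4) + 0.6(2) + 0.6(1) = 4.0 + 1.2 + 0.6 = 5.8
5) 0.7(4) - 0.6(1) = 2.8 - 0.6 = 2.2
The largest value is 6.8 kip/ft from combination 3.

Combination 3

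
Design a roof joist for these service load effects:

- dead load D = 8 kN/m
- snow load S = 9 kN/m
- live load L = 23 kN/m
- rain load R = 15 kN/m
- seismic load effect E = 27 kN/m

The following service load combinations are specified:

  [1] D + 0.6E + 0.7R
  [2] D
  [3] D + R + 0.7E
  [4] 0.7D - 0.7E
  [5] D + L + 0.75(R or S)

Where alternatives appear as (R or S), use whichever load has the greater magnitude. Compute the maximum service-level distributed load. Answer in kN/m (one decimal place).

(R or S) → R = 15 kN/m.
[1] 1.0(8) + 0.6(27) + 0.7(15) = 8.0 + 16.2 + 10.5 = 34.7
[2] 1.0(8) = 8.0
[3] 1.0(8) + 1.0(15) + 0.7(27) = 8.0 + 15.0 + 18.9 = 41.9
[4] 0.7(8) - 0.7(27) = 5.6 - 18.9 = -13.3
[5] 1.0(8) + 1.0(23) + 0.75(15) = 8.0 + 23.0 + 11.3 = 42.3
Maximum is from combination 5.

42.3 kN/m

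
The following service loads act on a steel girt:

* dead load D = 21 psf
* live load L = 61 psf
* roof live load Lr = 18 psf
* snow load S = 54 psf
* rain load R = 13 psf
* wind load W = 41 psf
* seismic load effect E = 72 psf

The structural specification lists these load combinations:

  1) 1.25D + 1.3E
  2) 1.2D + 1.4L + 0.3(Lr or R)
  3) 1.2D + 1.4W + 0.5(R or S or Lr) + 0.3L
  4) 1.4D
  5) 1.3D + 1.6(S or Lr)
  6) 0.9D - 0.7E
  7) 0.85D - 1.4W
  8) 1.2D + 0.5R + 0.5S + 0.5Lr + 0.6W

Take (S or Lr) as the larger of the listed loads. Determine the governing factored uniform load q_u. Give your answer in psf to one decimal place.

(Lr or R) → Lr = 18 psf; (R or S or Lr) → S = 54 psf; (S or Lr) → S = 54 psf.
1) 1.25(21) + 1.3(72) = 26.3 + 93.6 = 119.9
2) 1.2(21) + 1.4(61) + 0.3(18) = 25.2 + 85.4 + 5.4 = 116.0
3) 1.2(21) + 1.4(41) + 0.5(54) + 0.3(61) = 25.2 + 57.4 + 27.0 + 18.3 = 127.9
4) 1.4(21) = 29.4
5) 1.3(21) + 1.6(54) = 27.3 + 86.4 = 113.7
6) 0.9(21) - 0.7(72) = 18.9 - 50.4 = -31.5
7) 0.85(21) - 1.4(41) = -39.6
8) 1.2(21) + 0.5(13) + 0.5(54) + 0.5(18) + 0.6(41) = 25.2 + 6.5 + 27.0 + 9.0 + 24.6 = 92.3
Combination 3 governs: q_u = 127.9 psf.

127.9 psf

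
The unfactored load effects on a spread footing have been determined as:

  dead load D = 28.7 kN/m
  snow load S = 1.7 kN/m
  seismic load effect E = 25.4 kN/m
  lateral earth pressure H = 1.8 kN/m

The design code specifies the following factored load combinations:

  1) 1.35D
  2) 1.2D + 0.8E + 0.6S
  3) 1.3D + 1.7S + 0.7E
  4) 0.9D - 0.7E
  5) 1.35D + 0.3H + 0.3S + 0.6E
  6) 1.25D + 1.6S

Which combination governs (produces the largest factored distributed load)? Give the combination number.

Combination 3

1) 1.35(28.7) = 38.75
2) 1.2(28.7) + 0.8(25.4) + 0.6(1.7) = 34.44 + 20.32 + 1.02 = 55.78
3) 1.3(28.7) + 1.7(1.7) + 0.7(25.4) = 37.31 + 2.89 + 17.78 = 57.98
4) 0.9(28.7) - 0.7(25.4) = 25.83 - 17.78 = 8.05
5) 1.35(28.7) + 0.3(1.8) + 0.3(1.7) + 0.6(25.4) = 38.75 + 0.54 + 0.51 + 15.24 = 55.04
6) 1.25(28.7) + 1.6(1.7) = 35.88 + 2.72 = 38.60
The largest value is 57.98 kN/m from combination 3.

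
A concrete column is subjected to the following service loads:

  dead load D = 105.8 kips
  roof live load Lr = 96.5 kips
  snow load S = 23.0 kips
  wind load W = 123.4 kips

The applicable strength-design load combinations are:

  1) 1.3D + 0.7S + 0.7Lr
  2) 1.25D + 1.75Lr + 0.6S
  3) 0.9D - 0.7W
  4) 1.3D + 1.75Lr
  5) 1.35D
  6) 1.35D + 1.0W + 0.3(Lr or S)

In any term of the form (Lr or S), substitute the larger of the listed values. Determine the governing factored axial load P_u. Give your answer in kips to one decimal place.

(Lr or S) → Lr = 96.5 kips.
1) 1.3(105.8) + 0.7(23.0) + 0.7(96.5) = 137.5 + 16.1 + 67.6 = 221.2
2) 1.25(105.8) + 1.75(96.5) + 0.6(23.0) = 314.9
3) 0.9(105.8) - 0.7(123.4) = 95.2 - 86.4 = 8.8
4) 1.3(105.8) + 1.75(96.5) = 137.5 + 168.9 = 306.4
5) 1.35(105.8) = 142.8
6) 1.35(105.8) + 1.0(123.4) + 0.3(96.5) = 142.8 + 123.4 + 29.0 = 295.2
Maximum is from combination 2.

314.9 kips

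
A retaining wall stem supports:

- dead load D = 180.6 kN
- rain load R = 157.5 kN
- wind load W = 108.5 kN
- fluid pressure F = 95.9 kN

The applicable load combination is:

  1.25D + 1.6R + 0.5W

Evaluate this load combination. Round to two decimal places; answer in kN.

1.25(180.6) + 1.6(157.5) + 0.5(108.5) = 225.75 + 252.00 + 54.25 = 532.00
V_u = 532.00 kN.

532.00 kN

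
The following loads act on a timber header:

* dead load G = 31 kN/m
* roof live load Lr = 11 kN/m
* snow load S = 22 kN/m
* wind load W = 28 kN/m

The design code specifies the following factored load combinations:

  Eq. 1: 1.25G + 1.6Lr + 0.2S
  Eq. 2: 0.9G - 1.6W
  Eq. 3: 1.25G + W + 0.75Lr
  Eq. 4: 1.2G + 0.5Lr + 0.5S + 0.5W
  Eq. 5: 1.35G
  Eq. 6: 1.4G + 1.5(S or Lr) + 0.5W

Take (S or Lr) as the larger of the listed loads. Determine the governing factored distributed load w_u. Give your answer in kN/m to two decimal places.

90.40 kN/m

(S or Lr) → S = 22 kN/m.
Eq. 1: 1.25(31) + 1.6(11) + 0.2(22) = 38.75 + 17.60 + 4.40 = 60.75
Eq. 2: 0.9(31) - 1.6(28) = 27.90 - 44.80 = -16.90
Eq. 3: 1.25(31) + 1.0(28) + 0.75(11) = 38.75 + 28.00 + 8.25 = 75.00
Eq. 4: 1.2(31) + 0.5(11) + 0.5(22) + 0.5(28) = 37.20 + 5.50 + 11.00 + 14.00 = 67.70
Eq. 5: 1.35(31) = 41.85
Eq. 6: 1.4(31) + 1.5(22) + 0.5(28) = 43.40 + 33.00 + 14.00 = 90.40
Combination 6 governs: w_u = 90.40 kN/m.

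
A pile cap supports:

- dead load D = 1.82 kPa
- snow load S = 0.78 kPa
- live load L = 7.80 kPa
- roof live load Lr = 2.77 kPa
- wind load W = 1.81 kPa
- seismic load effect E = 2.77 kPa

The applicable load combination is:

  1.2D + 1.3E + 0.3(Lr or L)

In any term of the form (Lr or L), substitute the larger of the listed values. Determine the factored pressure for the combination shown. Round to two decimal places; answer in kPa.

8.13 kPa

(Lr or L) → L = 7.80 kPa.
1.2(1.82) + 1.3(2.77) + 0.3(7.80) = 8.13
p_u = 8.13 kPa.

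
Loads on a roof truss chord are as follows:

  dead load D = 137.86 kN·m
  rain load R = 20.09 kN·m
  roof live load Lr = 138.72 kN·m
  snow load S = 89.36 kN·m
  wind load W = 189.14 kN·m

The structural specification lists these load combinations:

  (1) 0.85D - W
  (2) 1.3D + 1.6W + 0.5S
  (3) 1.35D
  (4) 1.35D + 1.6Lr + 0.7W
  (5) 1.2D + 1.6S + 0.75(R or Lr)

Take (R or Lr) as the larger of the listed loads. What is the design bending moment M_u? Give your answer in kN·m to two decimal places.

(R or Lr) → Lr = 138.72 kN·m.
(1) 0.85(137.86) - 1.0(189.14) = 117.18 - 189.14 = -71.96
(2) 1.3(137.86) + 1.6(189.14) + 0.5(89.36) = 179.22 + 302.62 + 44.68 = 526.52
(3) 1.35(137.86) = 186.11
(4) 1.35(137.86) + 1.6(138.72) + 0.7(189.14) = 186.11 + 221.95 + 132.40 = 540.46
(5) 1.2(137.86) + 1.6(89.36) + 0.75(138.72) = 165.43 + 142.98 + 104.04 = 412.45
Maximum is from combination 4.

540.46 kN·m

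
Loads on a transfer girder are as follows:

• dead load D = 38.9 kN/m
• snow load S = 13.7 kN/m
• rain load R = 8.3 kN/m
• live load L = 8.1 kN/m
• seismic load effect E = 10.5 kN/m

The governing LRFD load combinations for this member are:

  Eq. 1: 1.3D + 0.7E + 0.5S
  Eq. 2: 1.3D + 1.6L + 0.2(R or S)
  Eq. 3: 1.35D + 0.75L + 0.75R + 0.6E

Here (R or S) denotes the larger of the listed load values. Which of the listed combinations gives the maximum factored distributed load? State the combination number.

Combination 3

(R or S) → S = 13.7 kN/m.
Eq. 1: 1.3(38.9) + 0.7(10.5) + 0.5(13.7) = 50.57 + 7.35 + 6.85 = 64.77
Eq. 2: 1.3(38.9) + 1.6(8.1) + 0.2(13.7) = 50.57 + 12.96 + 2.74 = 66.27
Eq. 3: 1.35(38.9) + 0.75(8.1) + 0.75(8.3) + 0.6(10.5) = 71.12
The largest value is 71.12 kN/m from combination 3.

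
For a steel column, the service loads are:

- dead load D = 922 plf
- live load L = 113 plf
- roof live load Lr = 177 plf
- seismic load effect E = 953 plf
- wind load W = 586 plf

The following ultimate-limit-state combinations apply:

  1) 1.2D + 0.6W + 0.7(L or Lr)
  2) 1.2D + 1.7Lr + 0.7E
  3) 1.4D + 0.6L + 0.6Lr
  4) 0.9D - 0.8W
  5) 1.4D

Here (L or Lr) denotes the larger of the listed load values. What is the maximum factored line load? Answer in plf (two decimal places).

(L or Lr) → Lr = 177 plf.
1) 1.2(922) + 0.6(586) + 0.7(177) = 1106.40 + 351.60 + 123.90 = 1581.90
2) 1.2(922) + 1.7(177) + 0.7(953) = 1106.40 + 300.90 + 667.10 = 2074.40
3) 1.4(922) + 0.6(113) + 0.6(177) = 1290.80 + 67.80 + 106.20 = 1464.80
4) 0.9(922) - 0.8(586) = 829.80 - 468.80 = 361.00
5) 1.4(922) = 1290.80
The controlling combination is 2, giving 2074.40 plf.

2074.40 plf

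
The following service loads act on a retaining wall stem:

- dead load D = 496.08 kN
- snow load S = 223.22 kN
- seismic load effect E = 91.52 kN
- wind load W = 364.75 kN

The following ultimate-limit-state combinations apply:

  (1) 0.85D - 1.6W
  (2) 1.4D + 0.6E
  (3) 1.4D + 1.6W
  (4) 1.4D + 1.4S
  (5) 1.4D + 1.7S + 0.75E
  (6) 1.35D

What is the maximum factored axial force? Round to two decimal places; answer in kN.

1278.11 kN

(1) 0.85(496.08) - 1.6(364.75) = 421.67 - 583.60 = -161.93
(2) 1.4(496.08) + 0.6(91.52) = 694.51 + 54.91 = 749.42
(3) 1.4(496.08) + 1.6(364.75) = 694.51 + 583.60 = 1278.11
(4) 1.4(496.08) + 1.4(223.22) = 694.51 + 312.51 = 1007.02
(5) 1.4(496.08) + 1.7(223.22) + 0.75(91.52) = 1142.63
(6) 1.35(496.08) = 669.71
Combination 3 governs: N_u = 1278.11 kN.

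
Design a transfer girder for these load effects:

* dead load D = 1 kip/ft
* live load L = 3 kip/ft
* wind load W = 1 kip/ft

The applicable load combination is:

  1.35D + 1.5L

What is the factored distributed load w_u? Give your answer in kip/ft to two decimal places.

1.35(1) + 1.5(3) = 5.85
w_u = 5.85 kip/ft.

5.85 kip/ft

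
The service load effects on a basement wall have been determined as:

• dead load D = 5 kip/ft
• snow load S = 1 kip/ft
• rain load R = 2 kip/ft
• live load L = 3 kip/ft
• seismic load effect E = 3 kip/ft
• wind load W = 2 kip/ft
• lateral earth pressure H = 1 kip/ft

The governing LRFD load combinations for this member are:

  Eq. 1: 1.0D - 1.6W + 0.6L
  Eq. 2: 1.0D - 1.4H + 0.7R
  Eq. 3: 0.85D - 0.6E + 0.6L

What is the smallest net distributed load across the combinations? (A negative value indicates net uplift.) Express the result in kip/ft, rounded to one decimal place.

Eq. 1: 1.0(5) - 1.6(2) + 0.6(3) = 5.0 - 3.2 + 1.8 = 3.6
Eq. 2: 1.0(5) - 1.4(1) + 0.7(2) = 5.0 - 1.4 + 1.4 = 5.0
Eq. 3: 0.85(5) - 0.6(3) + 0.6(3) = 4.3 - 1.8 + 1.8 = 4.3
Combination 1 gives the minimum: 3.6 kip/ft.

3.6 kip/ft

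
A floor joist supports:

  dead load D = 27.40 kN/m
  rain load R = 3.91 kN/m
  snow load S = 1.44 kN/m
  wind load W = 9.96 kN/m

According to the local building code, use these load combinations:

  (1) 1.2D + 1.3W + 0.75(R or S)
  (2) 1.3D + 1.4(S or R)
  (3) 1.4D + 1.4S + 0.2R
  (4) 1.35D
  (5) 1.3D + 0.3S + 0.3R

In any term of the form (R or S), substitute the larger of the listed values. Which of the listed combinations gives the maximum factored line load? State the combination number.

(R or S) → R = 3.91 kN/m; (S or R) → R = 3.91 kN/m.
(1) 1.2(27.40) + 1.3(9.96) + 0.75(3.91) = 32.88 + 12.95 + 2.93 = 48.76
(2) 1.3(27.40) + 1.4(3.91) = 35.62 + 5.47 = 41.09
(3) 1.4(27.40) + 1.4(1.44) + 0.2(3.91) = 38.36 + 2.02 + 0.78 = 41.16
(4) 1.35(27.40) = 36.99
(5) 1.3(27.40) + 0.3(1.44) + 0.3(3.91) = 37.23
The largest value is 48.76 kN/m from combination 1.

Combination 1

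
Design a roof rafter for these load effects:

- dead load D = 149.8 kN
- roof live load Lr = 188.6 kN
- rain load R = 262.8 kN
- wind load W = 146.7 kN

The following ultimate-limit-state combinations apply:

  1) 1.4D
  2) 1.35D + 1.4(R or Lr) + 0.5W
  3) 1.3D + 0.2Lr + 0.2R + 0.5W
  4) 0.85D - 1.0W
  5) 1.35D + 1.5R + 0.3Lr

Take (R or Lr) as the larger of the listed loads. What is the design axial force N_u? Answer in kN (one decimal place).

(R or Lr) → R = 262.8 kN.
1) 1.4(149.8) = 209.7
2) 1.35(149.8) + 1.4(262.8) + 0.5(146.7) = 202.2 + 367.9 + 73.4 = 643.5
3) 1.3(149.8) + 0.2(188.6) + 0.2(262.8) + 0.5(146.7) = 194.7 + 37.7 + 52.6 + 73.4 = 358.4
4) 0.85(149.8) - 1.0(146.7) = 127.3 - 146.7 = -19.4
5) 1.35(149.8) + 1.5(262.8) + 0.3(188.6) = 202.2 + 394.2 + 56.6 = 653.0
Maximum is from combination 5.

653.0 kN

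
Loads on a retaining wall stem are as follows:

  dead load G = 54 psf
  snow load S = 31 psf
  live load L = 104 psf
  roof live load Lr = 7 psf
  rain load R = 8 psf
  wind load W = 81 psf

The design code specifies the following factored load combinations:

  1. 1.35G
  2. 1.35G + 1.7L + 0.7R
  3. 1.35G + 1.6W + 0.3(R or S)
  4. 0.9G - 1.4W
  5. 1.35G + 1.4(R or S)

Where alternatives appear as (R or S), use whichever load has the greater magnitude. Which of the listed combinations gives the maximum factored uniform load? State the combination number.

(R or S) → S = 31 psf.
1. 1.35(54) = 72.9
2. 1.35(54) + 1.7(104) + 0.7(8) = 72.9 + 176.8 + 5.6 = 255.3
3. 1.35(54) + 1.6(81) + 0.3(31) = 72.9 + 129.6 + 9.3 = 211.8
4. 0.9(54) - 1.4(81) = 48.6 - 113.4 = -64.8
5. 1.35(54) + 1.4(31) = 72.9 + 43.4 = 116.3
The largest value is 255.3 psf from combination 2.

Combination 2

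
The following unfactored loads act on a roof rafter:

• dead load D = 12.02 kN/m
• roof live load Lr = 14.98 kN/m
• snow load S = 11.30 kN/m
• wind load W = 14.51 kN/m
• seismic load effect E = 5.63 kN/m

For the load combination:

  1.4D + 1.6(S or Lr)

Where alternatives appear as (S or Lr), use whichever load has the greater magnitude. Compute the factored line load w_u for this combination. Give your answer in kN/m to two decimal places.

(S or Lr) → Lr = 14.98 kN/m.
1.4(12.02) + 1.6(14.98) = 16.83 + 23.97 = 40.80
w_u = 40.80 kN/m.

40.80 kN/m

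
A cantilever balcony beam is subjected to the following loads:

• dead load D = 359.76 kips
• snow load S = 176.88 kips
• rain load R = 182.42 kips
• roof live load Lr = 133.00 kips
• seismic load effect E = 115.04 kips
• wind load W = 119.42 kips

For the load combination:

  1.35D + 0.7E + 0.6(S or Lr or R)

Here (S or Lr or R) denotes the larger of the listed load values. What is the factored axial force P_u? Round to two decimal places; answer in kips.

675.66 kips

(S or Lr or R) → R = 182.42 kips.
1.35(359.76) + 0.7(115.04) + 0.6(182.42) = 485.68 + 80.53 + 109.45 = 675.66
P_u = 675.66 kips.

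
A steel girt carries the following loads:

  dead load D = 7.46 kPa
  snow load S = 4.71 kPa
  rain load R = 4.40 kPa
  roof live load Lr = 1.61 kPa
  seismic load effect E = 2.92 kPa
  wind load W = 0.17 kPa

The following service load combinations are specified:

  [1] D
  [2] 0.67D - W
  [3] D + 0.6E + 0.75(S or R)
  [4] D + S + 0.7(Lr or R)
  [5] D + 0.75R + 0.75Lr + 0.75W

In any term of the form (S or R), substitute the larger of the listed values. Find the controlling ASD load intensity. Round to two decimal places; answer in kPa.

15.25 kPa

(S or R) → S = 4.71 kPa; (Lr or R) → R = 4.40 kPa.
[1] 1.0(7.46) = 7.46
[2] 0.67(7.46) - 1.0(0.17) = 4.83
[3] 1.0(7.46) + 0.6(2.92) + 0.75(4.71) = 12.74
[4] 1.0(7.46) + 1.0(4.71) + 0.7(4.40) = 15.25
[5] 1.0(7.46) + 0.75(4.40) + 0.75(1.61) + 0.75(0.17) = 12.10
Maximum is from combination 4.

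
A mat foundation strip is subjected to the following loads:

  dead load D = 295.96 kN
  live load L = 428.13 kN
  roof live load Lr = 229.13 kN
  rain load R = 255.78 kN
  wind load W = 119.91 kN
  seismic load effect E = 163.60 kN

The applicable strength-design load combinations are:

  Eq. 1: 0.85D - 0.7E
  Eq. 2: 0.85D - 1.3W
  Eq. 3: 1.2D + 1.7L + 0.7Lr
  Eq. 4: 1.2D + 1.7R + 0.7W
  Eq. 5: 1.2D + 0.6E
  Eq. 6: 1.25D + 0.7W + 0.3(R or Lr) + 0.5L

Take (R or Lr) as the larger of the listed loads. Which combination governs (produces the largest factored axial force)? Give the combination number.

Combination 3

(R or Lr) → R = 255.78 kN.
Eq. 1: 0.85(295.96) - 0.7(163.60) = 251.57 - 114.52 = 137.05
Eq. 2: 0.85(295.96) - 1.3(119.91) = 95.68
Eq. 3: 1.2(295.96) + 1.7(428.13) + 0.7(229.13) = 355.15 + 727.82 + 160.39 = 1243.36
Eq. 4: 1.2(295.96) + 1.7(255.78) + 0.7(119.91) = 355.15 + 434.83 + 83.94 = 873.92
Eq. 5: 1.2(295.96) + 0.6(163.60) = 355.15 + 98.16 = 453.31
Eq. 6: 1.25(295.96) + 0.7(119.91) + 0.3(255.78) + 0.5(428.13) = 369.95 + 83.94 + 76.73 + 214.07 = 744.69
The largest value is 1243.36 kN from combination 3.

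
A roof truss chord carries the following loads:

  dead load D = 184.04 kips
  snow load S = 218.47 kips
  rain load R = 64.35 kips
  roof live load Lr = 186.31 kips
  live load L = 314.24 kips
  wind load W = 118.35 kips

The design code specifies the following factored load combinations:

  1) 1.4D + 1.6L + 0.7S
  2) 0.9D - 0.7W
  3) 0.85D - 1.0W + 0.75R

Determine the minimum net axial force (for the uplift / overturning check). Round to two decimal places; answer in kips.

1) 1.4(184.04) + 1.6(314.24) + 0.7(218.47) = 257.66 + 502.78 + 152.93 = 913.37
2) 0.9(184.04) - 0.7(118.35) = 165.64 - 82.85 = 82.79
3) 0.85(184.04) - 1.0(118.35) + 0.75(64.35) = 86.35
Combination 2 gives the minimum: 82.79 kips.

82.79 kips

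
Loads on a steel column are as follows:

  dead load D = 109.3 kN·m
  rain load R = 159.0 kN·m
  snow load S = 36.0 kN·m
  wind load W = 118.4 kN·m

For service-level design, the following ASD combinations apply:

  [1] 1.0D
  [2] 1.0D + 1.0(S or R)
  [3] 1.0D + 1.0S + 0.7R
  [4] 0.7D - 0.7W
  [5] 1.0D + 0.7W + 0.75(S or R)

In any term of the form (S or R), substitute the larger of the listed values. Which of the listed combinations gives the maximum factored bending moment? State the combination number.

Combination 5

(S or R) → R = 159.0 kN·m.
[1] 1.0(109.3) = 109.30
[2] 1.0(109.3) + 1.0(159.0) = 109.30 + 159.00 = 268.30
[3] 1.0(109.3) + 1.0(36.0) + 0.7(159.0) = 109.30 + 36.00 + 111.30 = 256.60
[4] 0.7(109.3) - 0.7(118.4) = 76.51 - 82.88 = -6.37
[5] 1.0(109.3) + 0.7(118.4) + 0.75(159.0) = 109.30 + 82.88 + 119.25 = 311.43
The largest value is 311.43 kN·m from combination 5.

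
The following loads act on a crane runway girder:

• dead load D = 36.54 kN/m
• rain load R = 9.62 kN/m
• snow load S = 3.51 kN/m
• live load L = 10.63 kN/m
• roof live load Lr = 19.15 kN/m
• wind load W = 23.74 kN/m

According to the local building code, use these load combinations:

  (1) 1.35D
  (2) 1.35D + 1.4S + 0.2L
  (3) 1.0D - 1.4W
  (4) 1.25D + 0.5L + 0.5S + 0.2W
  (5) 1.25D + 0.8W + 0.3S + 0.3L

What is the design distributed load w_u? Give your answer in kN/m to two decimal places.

68.91 kN/m

(1) 1.35(36.54) = 49.33
(2) 1.35(36.54) + 1.4(3.51) + 0.2(10.63) = 49.33 + 4.91 + 2.13 = 56.37
(3) 1.0(36.54) - 1.4(23.74) = 36.54 - 33.24 = 3.30
(4) 1.25(36.54) + 0.5(10.63) + 0.5(3.51) + 0.2(23.74) = 57.49
(5) 1.25(36.54) + 0.8(23.74) + 0.3(3.51) + 0.3(10.63) = 45.68 + 18.99 + 1.05 + 3.19 = 68.91
The controlling combination is 5, giving 68.91 kN/m.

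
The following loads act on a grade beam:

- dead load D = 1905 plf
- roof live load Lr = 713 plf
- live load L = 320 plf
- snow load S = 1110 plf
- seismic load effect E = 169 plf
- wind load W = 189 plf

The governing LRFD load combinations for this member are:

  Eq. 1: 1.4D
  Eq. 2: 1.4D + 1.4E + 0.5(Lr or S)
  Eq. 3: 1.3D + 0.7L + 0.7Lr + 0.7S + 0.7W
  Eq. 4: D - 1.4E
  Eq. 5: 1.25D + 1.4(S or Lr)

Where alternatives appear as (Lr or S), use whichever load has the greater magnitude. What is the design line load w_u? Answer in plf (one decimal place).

4108.9 plf

(Lr or S) → S = 1110 plf; (S or Lr) → S = 1110 plf.
Eq. 1: 1.4(1905) = 2667.0
Eq. 2: 1.4(1905) + 1.4(169) + 0.5(1110) = 3458.6
Eq. 3: 1.3(1905) + 0.7(320) + 0.7(713) + 0.7(1110) + 0.7(189) = 4108.9
Eq. 4: 1.0(1905) - 1.4(169) = 1668.4
Eq. 5: 1.25(1905) + 1.4(1110) = 3935.3
The controlling combination is 3, giving 4108.9 plf.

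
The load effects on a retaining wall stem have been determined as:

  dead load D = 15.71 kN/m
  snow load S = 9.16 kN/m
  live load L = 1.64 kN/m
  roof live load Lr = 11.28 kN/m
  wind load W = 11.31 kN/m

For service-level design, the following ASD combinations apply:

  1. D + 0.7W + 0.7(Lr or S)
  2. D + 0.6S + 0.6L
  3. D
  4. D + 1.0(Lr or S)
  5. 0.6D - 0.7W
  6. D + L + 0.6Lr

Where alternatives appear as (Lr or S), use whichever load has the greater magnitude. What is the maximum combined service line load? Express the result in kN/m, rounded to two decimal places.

(Lr or S) → Lr = 11.28 kN/m.
1. 1.0(15.71) + 0.7(11.31) + 0.7(11.28) = 31.52
2. 1.0(15.71) + 0.6(9.16) + 0.6(1.64) = 22.19
3. 1.0(15.71) = 15.71
4. 1.0(15.71) + 1.0(11.28) = 26.99
5. 0.6(15.71) - 0.7(11.31) = 1.51
6. 1.0(15.71) + 1.0(1.64) + 0.6(11.28) = 24.12
Maximum is from combination 1.

31.52 kN/m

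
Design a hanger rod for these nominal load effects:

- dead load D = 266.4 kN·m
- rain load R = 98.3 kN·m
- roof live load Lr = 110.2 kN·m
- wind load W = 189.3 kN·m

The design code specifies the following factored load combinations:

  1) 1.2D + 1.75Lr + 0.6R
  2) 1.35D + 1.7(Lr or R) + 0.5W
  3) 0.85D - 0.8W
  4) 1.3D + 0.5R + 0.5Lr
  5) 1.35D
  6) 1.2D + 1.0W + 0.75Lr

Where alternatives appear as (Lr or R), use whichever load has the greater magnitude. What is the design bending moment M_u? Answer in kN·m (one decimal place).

(Lr or R) → Lr = 110.2 kN·m.
1) 1.2(266.4) + 1.75(110.2) + 0.6(98.3) = 571.5
2) 1.35(266.4) + 1.7(110.2) + 0.5(189.3) = 641.6
3) 0.85(266.4) - 0.8(189.3) = 75.0
4) 1.3(266.4) + 0.5(98.3) + 0.5(110.2) = 450.6
5) 1.35(266.4) = 359.6
6) 1.2(266.4) + 1.0(189.3) + 0.75(110.2) = 591.6
Maximum is from combination 2.

641.6 kN·m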